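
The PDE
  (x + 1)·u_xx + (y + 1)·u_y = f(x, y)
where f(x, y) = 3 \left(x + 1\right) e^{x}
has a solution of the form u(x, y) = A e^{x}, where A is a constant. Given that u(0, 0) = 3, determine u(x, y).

Answer: u(x, y) = 3 e^{x}

Derivation:
Substitute the ansatz u = A e^{x} into the left-hand side.
Derivatives of the ansatz:
  u_xx = A e^{x}
  u_y = 0
Term by term:
  (x + 1)·u_xx = A x e^{x} + A e^{x}
  (y + 1)·u_y = 0
So the left-hand side equals
  A x e^{x} + A e^{x}
This must equal f(x, y) identically; expanded, f = 3 x e^{x} + 3 e^{x}.
Matching coefficients of the independent functions:
  [x e^{x}, e^{x}]:  A = 3
Solving: A = 3.
Check against the point condition:
  u(0, 0) = 3  ⟹  A = 3  ✓
Hence u(x, y) = 3 e^{x}.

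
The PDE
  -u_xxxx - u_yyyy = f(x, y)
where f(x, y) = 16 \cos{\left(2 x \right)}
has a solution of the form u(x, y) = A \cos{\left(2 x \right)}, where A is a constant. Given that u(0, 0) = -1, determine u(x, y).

Substitute the ansatz u = A \cos{\left(2 x \right)} into the left-hand side.
Derivatives of the ansatz:
  u_xxxx = 16 A \cos{\left(2 x \right)}
  u_yyyy = 0
Term by term:
  -u_xxxx = - 16 A \cos{\left(2 x \right)}
  -u_yyyy = 0
So the left-hand side equals
  - 16 A \cos{\left(2 x \right)}
This must equal f(x, y) = 16 \cos{\left(2 x \right)} identically.
Matching coefficients of the independent functions:
  [\cos{\left(2 x \right)}]:  - 16 A = 16
Solving: A = -1.
Check against the point condition:
  u(0, 0) = -1  ⟹  A = -1  ✓
Hence u(x, y) = - \cos{\left(2 x \right)}.

Answer: u(x, y) = - \cos{\left(2 x \right)}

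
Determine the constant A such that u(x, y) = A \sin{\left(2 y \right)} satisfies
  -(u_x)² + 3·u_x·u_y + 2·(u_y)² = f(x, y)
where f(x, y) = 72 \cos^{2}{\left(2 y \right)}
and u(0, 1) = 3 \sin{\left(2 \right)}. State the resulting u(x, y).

Substitute the ansatz u = A \sin{\left(2 y \right)} into the left-hand side.
Derivatives of the ansatz:
  u_x = 0
  u_y = 2 A \cos{\left(2 y \right)}
Term by term:
  -(u_x)² = 0
  3·u_x·u_y = 0
  2·(u_y)² = 8 A^{2} \cos^{2}{\left(2 y \right)}
So the left-hand side equals
  8 A^{2} \cos^{2}{\left(2 y \right)}
This must equal f(x, y) = 72 \cos^{2}{\left(2 y \right)} identically.
Matching coefficients of the independent functions:
  [\cos^{2}{\left(2 y \right)}]:  8 A^{2} = 72
These equations allow (A) = (-3) or (3).
Impose the point condition(s):
  u(0, 1) = 3 \sin{\left(2 \right)}  ⟹  A \sin{\left(2 \right)} = 3 \sin{\left(2 \right)}
Only A = 3 satisfies everything.
Hence u(x, y) = 3 \sin{\left(2 y \right)}.

Answer: u(x, y) = 3 \sin{\left(2 y \right)}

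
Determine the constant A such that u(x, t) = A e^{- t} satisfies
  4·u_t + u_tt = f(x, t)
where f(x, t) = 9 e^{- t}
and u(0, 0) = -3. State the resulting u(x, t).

Substitute the ansatz u = A e^{- t} into the left-hand side.
Derivatives of the ansatz:
  u_t = - A e^{- t}
  u_tt = A e^{- t}
Term by term:
  4·u_t = - 4 A e^{- t}
  u_tt = A e^{- t}
So the left-hand side equals
  - 3 A e^{- t}
This must equal f(x, t) = 9 e^{- t} identically.
Matching coefficients of the independent functions:
  [e^{- t}]:  - 3 A = 9
Solving: A = -3.
Check against the point condition:
  u(0, 0) = -3  ⟹  A = -3  ✓
Hence u(x, t) = - 3 e^{- t}.

Answer: u(x, t) = - 3 e^{- t}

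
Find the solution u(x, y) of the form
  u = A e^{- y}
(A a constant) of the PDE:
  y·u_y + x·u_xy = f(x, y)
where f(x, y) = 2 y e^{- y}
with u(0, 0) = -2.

Answer: u(x, y) = - 2 e^{- y}

Derivation:
Substitute the ansatz u = A e^{- y} into the left-hand side.
Derivatives of the ansatz:
  u_y = - A e^{- y}
  u_xy = 0
Term by term:
  y·u_y = - A y e^{- y}
  x·u_xy = 0
So the left-hand side equals
  - A y e^{- y}
This must equal f(x, y) = 2 y e^{- y} identically.
Matching coefficients of the independent functions:
  [y e^{- y}]:  - A = 2
Solving: A = -2.
Check against the point condition:
  u(0, 0) = -2  ⟹  A = -2  ✓
Hence u(x, y) = - 2 e^{- y}.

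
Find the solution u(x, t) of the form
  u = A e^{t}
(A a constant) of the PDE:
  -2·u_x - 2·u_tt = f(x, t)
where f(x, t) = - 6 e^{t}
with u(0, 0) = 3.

Substitute the ansatz u = A e^{t} into the left-hand side.
Derivatives of the ansatz:
  u_x = 0
  u_tt = A e^{t}
Term by term:
  -2·u_x = 0
  -2·u_tt = - 2 A e^{t}
So the left-hand side equals
  - 2 A e^{t}
This must equal f(x, t) = - 6 e^{t} identically.
Matching coefficients of the independent functions:
  [e^{t}]:  - 2 A = -6
Solving: A = 3.
Check against the point condition:
  u(0, 0) = 3  ⟹  A = 3  ✓
Hence u(x, t) = 3 e^{t}.

Answer: u(x, t) = 3 e^{t}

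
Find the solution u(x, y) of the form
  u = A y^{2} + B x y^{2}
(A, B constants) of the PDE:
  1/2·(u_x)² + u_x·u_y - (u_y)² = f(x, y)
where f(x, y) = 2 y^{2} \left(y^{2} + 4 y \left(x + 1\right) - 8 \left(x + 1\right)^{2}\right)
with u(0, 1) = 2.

Substitute the ansatz u = A y^{2} + B x y^{2} into the left-hand side.
Derivatives of the ansatz:
  u_x = B y^{2}
  u_y = 2 A y + 2 B x y
Term by term:
  1/2·(u_x)² = \frac{B^{2} y^{4}}{2}
  u_x·u_y = 2 A B y^{3} + 2 B^{2} x y^{3}
  -(u_y)² = - 4 A^{2} y^{2} - 8 A B x y^{2} - 4 B^{2} x^{2} y^{2}
So the left-hand side equals
  - 4 A^{2} y^{2} - 8 A B x y^{2} + 2 A B y^{3} - 4 B^{2} x^{2} y^{2} + 2 B^{2} x y^{3} + \frac{B^{2} y^{4}}{2}
This must equal f(x, y) identically; expanded, f = - 16 x^{2} y^{2} + 8 x y^{3} - 32 x y^{2} + 2 y^{4} + 8 y^{3} - 16 y^{2}.
Matching coefficients of the independent functions:
  [y^{2}]:  - 4 A^{2} = -16
  [y^{3}]:  2 A B = 8
  [y^{4}]:  \frac{B^{2}}{2} = 2
  [x y^{2}]:  - 8 A B = -32
  [x y^{3}]:  2 B^{2} = 8
  [x^{2} y^{2}]:  - 4 B^{2} = -16
These equations allow (A, B) = (-2, -2) or (2, 2).
Impose the point condition(s):
  u(0, 1) = 2  ⟹  A = 2
Only A = 2, B = 2 satisfies everything.
Hence u(x, y) = 2 x y^{2} + 2 y^{2}.

Answer: u(x, y) = 2 x y^{2} + 2 y^{2}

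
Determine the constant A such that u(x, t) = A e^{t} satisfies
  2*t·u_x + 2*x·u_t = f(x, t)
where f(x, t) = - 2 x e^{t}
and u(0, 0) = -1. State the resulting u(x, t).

Substitute the ansatz u = A e^{t} into the left-hand side.
Derivatives of the ansatz:
  u_x = 0
  u_t = A e^{t}
Term by term:
  2*t·u_x = 0
  2*x·u_t = 2 A x e^{t}
So the left-hand side equals
  2 A x e^{t}
This must equal f(x, t) = - 2 x e^{t} identically.
Matching coefficients of the independent functions:
  [x e^{t}]:  2 A = -2
Solving: A = -1.
Check against the point condition:
  u(0, 0) = -1  ⟹  A = -1  ✓
Hence u(x, t) = - e^{t}.

Answer: u(x, t) = - e^{t}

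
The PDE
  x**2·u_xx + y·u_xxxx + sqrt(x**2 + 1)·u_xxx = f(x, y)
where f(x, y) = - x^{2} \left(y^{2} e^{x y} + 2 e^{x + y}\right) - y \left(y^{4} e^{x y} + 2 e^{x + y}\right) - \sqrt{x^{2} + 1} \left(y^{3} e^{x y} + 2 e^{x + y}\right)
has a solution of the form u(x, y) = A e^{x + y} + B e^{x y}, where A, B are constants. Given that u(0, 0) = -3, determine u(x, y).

Substitute the ansatz u = A e^{x + y} + B e^{x y} into the left-hand side.
Derivatives of the ansatz:
  u_xx = A e^{x} e^{y} + B y^{2} e^{x y}
  u_xxxx = A e^{x} e^{y} + B y^{4} e^{x y}
  u_xxx = A e^{x} e^{y} + B y^{3} e^{x y}
Term by term:
  x**2·u_xx = A x^{2} e^{x} e^{y} + B x^{2} y^{2} e^{x y}
  y·u_xxxx = A y e^{x} e^{y} + B y^{5} e^{x y}
  sqrt(x**2 + 1)·u_xxx = A \sqrt{x^{2} + 1} e^{x} e^{y} + B y^{3} \sqrt{x^{2} + 1} e^{x y}
So the left-hand side equals
  A x^{2} e^{x} e^{y} + A y e^{x} e^{y} + A \sqrt{x^{2} + 1} e^{x} e^{y} + B x^{2} y^{2} e^{x y} + B y^{5} e^{x y} + B y^{3} \sqrt{x^{2} + 1} e^{x y}
This must equal f(x, y) identically; expanded, f = - x^{2} y^{2} e^{x y} - 2 x^{2} e^{x} e^{y} - y^{5} e^{x y} - y^{3} \sqrt{x^{2} + 1} e^{x y} - 2 y e^{x} e^{y} - 2 \sqrt{x^{2} + 1} e^{x} e^{y}.
Matching coefficients of the independent functions:
  [y^{5} e^{x y}, x^{2} y^{2} e^{x y}, y^{3} \sqrt{x^{2} + 1} e^{x y}]:  B = -1
  [x^{2} e^{x} e^{y}, y e^{x} e^{y}, \sqrt{x^{2} + 1} e^{x} e^{y}]:  A = -2
Solving: A = -2, B = -1.
Check against the point condition:
  u(0, 0) = -3  ⟹  A + B = -3  ✓
Hence u(x, y) = - e^{x y} - 2 e^{x + y}.

Answer: u(x, y) = - e^{x y} - 2 e^{x + y}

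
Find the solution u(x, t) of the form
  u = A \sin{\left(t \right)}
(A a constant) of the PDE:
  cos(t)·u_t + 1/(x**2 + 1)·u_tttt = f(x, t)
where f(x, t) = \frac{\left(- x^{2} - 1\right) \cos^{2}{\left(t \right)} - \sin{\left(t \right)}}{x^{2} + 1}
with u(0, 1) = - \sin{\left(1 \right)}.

Answer: u(x, t) = - \sin{\left(t \right)}

Derivation:
Substitute the ansatz u = A \sin{\left(t \right)} into the left-hand side.
Derivatives of the ansatz:
  u_t = A \cos{\left(t \right)}
  u_tttt = A \sin{\left(t \right)}
Term by term:
  cos(t)·u_t = A \cos^{2}{\left(t \right)}
  1/(x**2 + 1)·u_tttt = \frac{A \sin{\left(t \right)}}{x^{2} + 1}
So the left-hand side equals
  A \cos^{2}{\left(t \right)} + \frac{A \sin{\left(t \right)}}{x^{2} + 1}
This must equal f(x, t) identically; expanded, f = - \cos^{2}{\left(t \right)} - \frac{\sin{\left(t \right)}}{x^{2} + 1}.
Matching coefficients of the independent functions:
  [\frac{\sin{\left(t \right)}}{x^{2} + 1}, \cos^{2}{\left(t \right)}]:  A = -1
Solving: A = -1.
Check against the point condition:
  u(0, 1) = - \sin{\left(1 \right)}  ⟹  A \sin{\left(1 \right)} = - \sin{\left(1 \right)}  ✓
Hence u(x, t) = - \sin{\left(t \right)}.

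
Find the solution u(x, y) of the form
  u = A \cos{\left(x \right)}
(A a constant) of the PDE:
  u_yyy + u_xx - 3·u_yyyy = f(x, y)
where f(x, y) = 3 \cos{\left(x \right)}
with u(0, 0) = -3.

Substitute the ansatz u = A \cos{\left(x \right)} into the left-hand side.
Derivatives of the ansatz:
  u_yyy = 0
  u_xx = - A \cos{\left(x \right)}
  u_yyyy = 0
Term by term:
  u_yyy = 0
  u_xx = - A \cos{\left(x \right)}
  -3·u_yyyy = 0
So the left-hand side equals
  - A \cos{\left(x \right)}
This must equal f(x, y) = 3 \cos{\left(x \right)} identically.
Matching coefficients of the independent functions:
  [\cos{\left(x \right)}]:  - A = 3
Solving: A = -3.
Check against the point condition:
  u(0, 0) = -3  ⟹  A = -3  ✓
Hence u(x, y) = - 3 \cos{\left(x \right)}.

Answer: u(x, y) = - 3 \cos{\left(x \right)}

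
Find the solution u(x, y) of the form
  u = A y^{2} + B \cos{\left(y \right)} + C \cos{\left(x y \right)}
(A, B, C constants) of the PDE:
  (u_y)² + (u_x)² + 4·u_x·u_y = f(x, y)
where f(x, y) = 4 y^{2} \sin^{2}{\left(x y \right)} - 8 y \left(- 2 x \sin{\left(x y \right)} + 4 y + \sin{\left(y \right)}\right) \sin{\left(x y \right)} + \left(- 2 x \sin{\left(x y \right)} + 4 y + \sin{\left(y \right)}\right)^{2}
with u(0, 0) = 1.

Substitute the ansatz u = A y^{2} + B \cos{\left(y \right)} + C \cos{\left(x y \right)} into the left-hand side.
Derivatives of the ansatz:
  u_y = 2 A y - B \sin{\left(y \right)} - C x \sin{\left(x y \right)}
  u_x = - C y \sin{\left(x y \right)}
Term by term:
  (u_y)² = 4 A^{2} y^{2} - 4 A B y \sin{\left(y \right)} - 4 A C x y \sin{\left(x y \right)} + B^{2} \sin^{2}{\left(y \right)} + 2 B C x \sin{\left(y \right)} \sin{\left(x y \right)} + C^{2} x^{2} \sin^{2}{\left(x y \right)}
  (u_x)² = C^{2} y^{2} \sin^{2}{\left(x y \right)}
  4·u_x·u_y = - 8 A C y^{2} \sin{\left(x y \right)} + 4 B C y \sin{\left(y \right)} \sin{\left(x y \right)} + 4 C^{2} x y \sin^{2}{\left(x y \right)}
So the left-hand side equals
  4 A^{2} y^{2} - 4 A B y \sin{\left(y \right)} - 4 A C x y \sin{\left(x y \right)} - 8 A C y^{2} \sin{\left(x y \right)} + B^{2} \sin^{2}{\left(y \right)} + 2 B C x \sin{\left(y \right)} \sin{\left(x y \right)} + 4 B C y \sin{\left(y \right)} \sin{\left(x y \right)} + C^{2} x^{2} \sin^{2}{\left(x y \right)} + 4 C^{2} x y \sin^{2}{\left(x y \right)} + C^{2} y^{2} \sin^{2}{\left(x y \right)}
This must equal f(x, y) identically; expanded, f = 4 x^{2} \sin^{2}{\left(x y \right)} + 16 x y \sin^{2}{\left(x y \right)} - 16 x y \sin{\left(x y \right)} - 4 x \sin{\left(y \right)} \sin{\left(x y \right)} + 4 y^{2} \sin^{2}{\left(x y \right)} - 32 y^{2} \sin{\left(x y \right)} + 16 y^{2} - 8 y \sin{\left(y \right)} \sin{\left(x y \right)} + 8 y \sin{\left(y \right)} + \sin^{2}{\left(y \right)}.
Matching coefficients of the independent functions:
  [y^{2}]:  4 A^{2} = 16
  [x^{2} \sin^{2}{\left(x y \right)}, y^{2} \sin^{2}{\left(x y \right)}]:  C^{2} = 4
  [y \sin{\left(y \right)}]:  - 4 A B = 8
  [y^{2} \sin{\left(x y \right)}]:  - 8 A C = -32
  [x y \sin{\left(x y \right)}]:  - 4 A C = -16
  [x y \sin^{2}{\left(x y \right)}]:  4 C^{2} = 16
  [x \sin{\left(y \right)} \sin{\left(x y \right)}]:  2 B C = -4
  [y \sin{\left(y \right)} \sin{\left(x y \right)}]:  4 B C = -8
  [\sin^{2}{\left(y \right)}]:  B^{2} = 1
These equations allow (A, B, C) = (-2, 1, -2) or (2, -1, 2).
Impose the point condition(s):
  u(0, 0) = 1  ⟹  B + C = 1
Only A = 2, B = -1, C = 2 satisfies everything.
Hence u(x, y) = 2 y^{2} - \cos{\left(y \right)} + 2 \cos{\left(x y \right)}.

Answer: u(x, y) = 2 y^{2} - \cos{\left(y \right)} + 2 \cos{\left(x y \right)}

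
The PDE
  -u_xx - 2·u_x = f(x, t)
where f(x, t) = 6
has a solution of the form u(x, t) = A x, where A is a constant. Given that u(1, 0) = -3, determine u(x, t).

Substitute the ansatz u = A x into the left-hand side.
Derivatives of the ansatz:
  u_xx = 0
  u_x = A
Term by term:
  -u_xx = 0
  -2·u_x = - 2 A
So the left-hand side equals
  - 2 A
This must equal f(x, t) = 6 identically.
Matching coefficients of the independent functions:
  [constant term]:  - 2 A = 6
Solving: A = -3.
Check against the point condition:
  u(1, 0) = -3  ⟹  A = -3  ✓
Hence u(x, t) = - 3 x.

Answer: u(x, t) = - 3 x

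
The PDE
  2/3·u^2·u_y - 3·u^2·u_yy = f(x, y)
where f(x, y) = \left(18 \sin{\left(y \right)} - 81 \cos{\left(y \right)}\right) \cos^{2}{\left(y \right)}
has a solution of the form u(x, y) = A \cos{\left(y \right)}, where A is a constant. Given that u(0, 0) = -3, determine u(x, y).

Substitute the ansatz u = A \cos{\left(y \right)} into the left-hand side.
Derivatives of the ansatz:
  u_y = - A \sin{\left(y \right)}
  u_yy = - A \cos{\left(y \right)}
Term by term:
  2/3·u^2·u_y = - \frac{2 A^{3} \sin{\left(y \right)} \cos^{2}{\left(y \right)}}{3}
  -3·u^2·u_yy = 3 A^{3} \cos^{3}{\left(y \right)}
So the left-hand side equals
  - \frac{2 A^{3} \sin{\left(y \right)} \cos^{2}{\left(y \right)}}{3} + 3 A^{3} \cos^{3}{\left(y \right)}
This must equal f(x, y) identically; expanded, f = 18 \sin{\left(y \right)} \cos^{2}{\left(y \right)} - 81 \cos^{3}{\left(y \right)}.
Matching coefficients of the independent functions:
  [\sin{\left(y \right)} \cos^{2}{\left(y \right)}]:  - \frac{2 A^{3}}{3} = 18
  [\cos^{3}{\left(y \right)}]:  3 A^{3} = -81
Solving: A = -3.
Check against the point condition:
  u(0, 0) = -3  ⟹  A = -3  ✓
Hence u(x, y) = - 3 \cos{\left(y \right)}.

Answer: u(x, y) = - 3 \cos{\left(y \right)}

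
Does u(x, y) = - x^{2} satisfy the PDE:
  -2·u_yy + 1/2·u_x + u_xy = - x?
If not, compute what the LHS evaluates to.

Evaluate each term of the left-hand side for u = - x^{2}.
Derivatives:
  u_yy = 0
  u_x = - 2 x
  u_xy = 0
Terms:
  -2·u_yy = 0
  1/2·u_x = - x
  u_xy = 0
Sum: LHS = - x
This is exactly the given right-hand side, so u is a solution.

Answer: Yes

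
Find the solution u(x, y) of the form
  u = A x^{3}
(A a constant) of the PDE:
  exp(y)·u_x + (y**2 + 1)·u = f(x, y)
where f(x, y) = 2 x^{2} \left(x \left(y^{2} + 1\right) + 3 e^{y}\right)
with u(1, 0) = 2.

Substitute the ansatz u = A x^{3} into the left-hand side.
Derivatives of the ansatz:
  u_x = 3 A x^{2}
Term by term:
  exp(y)·u_x = 3 A x^{2} e^{y}
  (y**2 + 1)·u = A x^{3} y^{2} + A x^{3}
So the left-hand side equals
  A x^{3} y^{2} + A x^{3} + 3 A x^{2} e^{y}
This must equal f(x, y) identically; expanded, f = 2 x^{3} y^{2} + 2 x^{3} + 6 x^{2} e^{y}.
Matching coefficients of the independent functions:
  [x^{3}, x^{3} y^{2}]:  A = 2
  [x^{2} e^{y}]:  3 A = 6
Solving: A = 2.
Check against the point condition:
  u(1, 0) = 2  ⟹  A = 2  ✓
Hence u(x, y) = 2 x^{3}.

Answer: u(x, y) = 2 x^{3}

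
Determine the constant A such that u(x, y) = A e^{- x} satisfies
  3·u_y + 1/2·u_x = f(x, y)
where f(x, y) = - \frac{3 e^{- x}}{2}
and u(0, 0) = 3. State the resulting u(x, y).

Substitute the ansatz u = A e^{- x} into the left-hand side.
Derivatives of the ansatz:
  u_y = 0
  u_x = - A e^{- x}
Term by term:
  3·u_y = 0
  1/2·u_x = - \frac{A e^{- x}}{2}
So the left-hand side equals
  - \frac{A e^{- x}}{2}
This must equal f(x, y) = - \frac{3 e^{- x}}{2} identically.
Matching coefficients of the independent functions:
  [e^{- x}]:  - \frac{A}{2} = - \frac{3}{2}
Solving: A = 3.
Check against the point condition:
  u(0, 0) = 3  ⟹  A = 3  ✓
Hence u(x, y) = 3 e^{- x}.

Answer: u(x, y) = 3 e^{- x}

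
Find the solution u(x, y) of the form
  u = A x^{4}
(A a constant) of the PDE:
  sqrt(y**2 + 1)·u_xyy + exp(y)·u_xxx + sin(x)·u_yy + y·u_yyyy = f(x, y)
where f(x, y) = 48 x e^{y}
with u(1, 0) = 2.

Substitute the ansatz u = A x^{4} into the left-hand side.
Derivatives of the ansatz:
  u_xyy = 0
  u_xxx = 24 A x
  u_yy = 0
  u_yyyy = 0
Term by term:
  sqrt(y**2 + 1)·u_xyy = 0
  exp(y)·u_xxx = 24 A x e^{y}
  sin(x)·u_yy = 0
  y·u_yyyy = 0
So the left-hand side equals
  24 A x e^{y}
This must equal f(x, y) = 48 x e^{y} identically.
Matching coefficients of the independent functions:
  [x e^{y}]:  24 A = 48
Solving: A = 2.
Check against the point condition:
  u(1, 0) = 2  ⟹  A = 2  ✓
Hence u(x, y) = 2 x^{4}.

Answer: u(x, y) = 2 x^{4}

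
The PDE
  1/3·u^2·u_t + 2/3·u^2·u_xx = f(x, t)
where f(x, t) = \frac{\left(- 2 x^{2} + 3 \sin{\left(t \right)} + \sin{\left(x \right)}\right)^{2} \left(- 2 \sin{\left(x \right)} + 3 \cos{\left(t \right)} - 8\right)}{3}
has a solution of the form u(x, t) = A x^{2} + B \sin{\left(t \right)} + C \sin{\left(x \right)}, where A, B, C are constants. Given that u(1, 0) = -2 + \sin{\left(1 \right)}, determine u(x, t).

Substitute the ansatz u = A x^{2} + B \sin{\left(t \right)} + C \sin{\left(x \right)} into the left-hand side.
Derivatives of the ansatz:
  u_t = B \cos{\left(t \right)}
  u_xx = 2 A - C \sin{\left(x \right)}
Term by term:
  1/3·u^2·u_t = \frac{A^{2} B x^{4} \cos{\left(t \right)}}{3} + \frac{2 A B^{2} x^{2} \sin{\left(t \right)} \cos{\left(t \right)}}{3} + \frac{2 A B C x^{2} \sin{\left(x \right)} \cos{\left(t \right)}}{3} + \frac{B^{3} \sin^{2}{\left(t \right)} \cos{\left(t \right)}}{3} + \frac{2 B^{2} C \sin{\left(t \right)} \sin{\left(x \right)} \cos{\left(t \right)}}{3} + \frac{B C^{2} \sin^{2}{\left(x \right)} \cos{\left(t \right)}}{3}
  2/3·u^2·u_xx = \frac{4 A^{3} x^{4}}{3} + \frac{8 A^{2} B x^{2} \sin{\left(t \right)}}{3} - \frac{2 A^{2} C x^{4} \sin{\left(x \right)}}{3} + \frac{8 A^{2} C x^{2} \sin{\left(x \right)}}{3} + \frac{4 A B^{2} \sin^{2}{\left(t \right)}}{3} - \frac{4 A B C x^{2} \sin{\left(t \right)} \sin{\left(x \right)}}{3} + \frac{8 A B C \sin{\left(t \right)} \sin{\left(x \right)}}{3} - \frac{4 A C^{2} x^{2} \sin^{2}{\left(x \right)}}{3} + \frac{4 A C^{2} \sin^{2}{\left(x \right)}}{3} - \frac{2 B^{2} C \sin^{2}{\left(t \right)} \sin{\left(x \right)}}{3} - \frac{4 B C^{2} \sin{\left(t \right)} \sin^{2}{\left(x \right)}}{3} - \frac{2 C^{3} \sin^{3}{\left(x \right)}}{3}
So the left-hand side equals
  \frac{4 A^{3} x^{4}}{3} + \frac{A^{2} B x^{4} \cos{\left(t \right)}}{3} + \frac{8 A^{2} B x^{2} \sin{\left(t \right)}}{3} - \frac{2 A^{2} C x^{4} \sin{\left(x \right)}}{3} + \frac{8 A^{2} C x^{2} \sin{\left(x \right)}}{3} + \frac{2 A B^{2} x^{2} \sin{\left(t \right)} \cos{\left(t \right)}}{3} + \frac{4 A B^{2} \sin^{2}{\left(t \right)}}{3} - \frac{4 A B C x^{2} \sin{\left(t \right)} \sin{\left(x \right)}}{3} + \frac{2 A B C x^{2} \sin{\left(x \right)} \cos{\left(t \right)}}{3} + \frac{8 A B C \sin{\left(t \right)} \sin{\left(x \right)}}{3} - \frac{4 A C^{2} x^{2} \sin^{2}{\left(x \right)}}{3} + \frac{4 A C^{2} \sin^{2}{\left(x \right)}}{3} + \frac{B^{3} \sin^{2}{\left(t \right)} \cos{\left(t \right)}}{3} - \frac{2 B^{2} C \sin^{2}{\left(t \right)} \sin{\left(x \right)}}{3} + \frac{2 B^{2} C \sin{\left(t \right)} \sin{\left(x \right)} \cos{\left(t \right)}}{3} - \frac{4 B C^{2} \sin{\left(t \right)} \sin^{2}{\left(x \right)}}{3} + \frac{B C^{2} \sin^{2}{\left(x \right)} \cos{\left(t \right)}}{3} - \frac{2 C^{3} \sin^{3}{\left(x \right)}}{3}
This must equal f(x, t) identically; expanded, f = - \frac{8 x^{4} \sin{\left(x \right)}}{3} + 4 x^{4} \cos{\left(t \right)} - \frac{32 x^{4}}{3} + 8 x^{2} \sin{\left(t \right)} \sin{\left(x \right)} - 12 x^{2} \sin{\left(t \right)} \cos{\left(t \right)} + 32 x^{2} \sin{\left(t \right)} + \frac{8 x^{2} \sin^{2}{\left(x \right)}}{3} - 4 x^{2} \sin{\left(x \right)} \cos{\left(t \right)} + \frac{32 x^{2} \sin{\left(x \right)}}{3} - 6 \sin^{2}{\left(t \right)} \sin{\left(x \right)} + 9 \sin^{2}{\left(t \right)} \cos{\left(t \right)} - 24 \sin^{2}{\left(t \right)} - 4 \sin{\left(t \right)} \sin^{2}{\left(x \right)} + 6 \sin{\left(t \right)} \sin{\left(x \right)} \cos{\left(t \right)} - 16 \sin{\left(t \right)} \sin{\left(x \right)} - \frac{2 \sin^{3}{\left(x \right)}}{3} + \sin^{2}{\left(x \right)} \cos{\left(t \right)} - \frac{8 \sin^{2}{\left(x \right)}}{3}.
Matching coefficients of the independent functions:
(each divided by its leading coefficient; functions giving the same equation are listed together)
  [x^{4}]:  A^{3} + 8 = 0
  [x^{2} \sin{\left(t \right)}, x^{4} \cos{\left(t \right)}]:  A^{2} B - 12 = 0
  [x^{2} \sin{\left(x \right)}, x^{4} \sin{\left(x \right)}]:  A^{2} C - 4 = 0
  [x^{2} \sin^{2}{\left(x \right)}, \sin^{2}{\left(x \right)}]:  A C^{2} + 2 = 0
  [\sin{\left(t \right)} \sin{\left(x \right)}, x^{2} \sin{\left(t \right)} \sin{\left(x \right)}, x^{2} \sin{\left(x \right)} \cos{\left(t \right)}]:  A B C + 6 = 0
  [\sin{\left(t \right)} \sin^{2}{\left(x \right)}, \sin^{2}{\left(x \right)} \cos{\left(t \right)}]:  B C^{2} - 3 = 0
  [\sin^{2}{\left(t \right)} \sin{\left(x \right)}, \sin{\left(t \right)} \sin{\left(x \right)} \cos{\left(t \right)}]:  B^{2} C - 9 = 0
  [\sin^{2}{\left(t \right)} \cos{\left(t \right)}]:  B^{3} - 27 = 0
  [x^{2} \sin{\left(t \right)} \cos{\left(t \right)}, \sin^{2}{\left(t \right)}]:  A B^{2} + 18 = 0
  [\sin^{3}{\left(x \right)}]:  C^{3} - 1 = 0
Solving: A = -2, B = 3, C = 1.
Check against the point condition:
  u(1, 0) = -2 + \sin{\left(1 \right)}  ⟹  A + C \sin{\left(1 \right)} = -2 + \sin{\left(1 \right)}  ✓
Hence u(x, t) = - 2 x^{2} + 3 \sin{\left(t \right)} + \sin{\left(x \right)}.

Answer: u(x, t) = - 2 x^{2} + 3 \sin{\left(t \right)} + \sin{\left(x \right)}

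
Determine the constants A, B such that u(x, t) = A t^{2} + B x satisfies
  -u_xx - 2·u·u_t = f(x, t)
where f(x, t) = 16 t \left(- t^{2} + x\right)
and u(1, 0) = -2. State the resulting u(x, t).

Substitute the ansatz u = A t^{2} + B x into the left-hand side.
Derivatives of the ansatz:
  u_xx = 0
  u_t = 2 A t
Term by term:
  -u_xx = 0
  -2·u·u_t = - 4 A^{2} t^{3} - 4 A B t x
So the left-hand side equals
  - 4 A^{2} t^{3} - 4 A B t x
This must equal f(x, t) identically; expanded, f = - 16 t^{3} + 16 t x.
Matching coefficients of the independent functions:
  [t^{3}]:  - 4 A^{2} = -16
  [t x]:  - 4 A B = 16
These equations allow (A, B) = (-2, 2) or (2, -2).
Impose the point condition(s):
  u(1, 0) = -2  ⟹  B = -2
Only A = 2, B = -2 satisfies everything.
Hence u(x, t) = 2 t^{2} - 2 x.

Answer: u(x, t) = 2 t^{2} - 2 x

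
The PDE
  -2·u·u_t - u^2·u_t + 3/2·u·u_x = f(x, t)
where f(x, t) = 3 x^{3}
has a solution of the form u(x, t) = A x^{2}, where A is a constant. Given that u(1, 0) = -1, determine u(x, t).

Answer: u(x, t) = - x^{2}

Derivation:
Substitute the ansatz u = A x^{2} into the left-hand side.
Derivatives of the ansatz:
  u_t = 0
  u_x = 2 A x
Term by term:
  -2·u·u_t = 0
  -u^2·u_t = 0
  3/2·u·u_x = 3 A^{2} x^{3}
So the left-hand side equals
  3 A^{2} x^{3}
This must equal f(x, t) = 3 x^{3} identically.
Matching coefficients of the independent functions:
  [x^{3}]:  3 A^{2} = 3
These equations allow (A) = (-1) or (1).
Impose the point condition(s):
  u(1, 0) = -1  ⟹  A = -1
Only A = -1 satisfies everything.
Hence u(x, t) = - x^{2}.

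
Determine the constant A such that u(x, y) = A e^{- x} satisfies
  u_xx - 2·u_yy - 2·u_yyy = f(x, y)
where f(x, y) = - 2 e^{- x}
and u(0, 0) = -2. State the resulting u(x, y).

Substitute the ansatz u = A e^{- x} into the left-hand side.
Derivatives of the ansatz:
  u_xx = A e^{- x}
  u_yy = 0
  u_yyy = 0
Term by term:
  u_xx = A e^{- x}
  -2·u_yy = 0
  -2·u_yyy = 0
So the left-hand side equals
  A e^{- x}
This must equal f(x, y) = - 2 e^{- x} identically.
Matching coefficients of the independent functions:
  [e^{- x}]:  A = -2
Solving: A = -2.
Check against the point condition:
  u(0, 0) = -2  ⟹  A = -2  ✓
Hence u(x, y) = - 2 e^{- x}.

Answer: u(x, y) = - 2 e^{- x}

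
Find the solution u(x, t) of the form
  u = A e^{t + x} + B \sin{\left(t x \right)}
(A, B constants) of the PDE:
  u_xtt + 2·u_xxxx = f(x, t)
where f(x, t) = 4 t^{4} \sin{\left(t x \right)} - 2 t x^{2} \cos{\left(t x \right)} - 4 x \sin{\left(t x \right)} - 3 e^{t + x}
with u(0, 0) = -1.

Substitute the ansatz u = A e^{t + x} + B \sin{\left(t x \right)} into the left-hand side.
Derivatives of the ansatz:
  u_xtt = A e^{t} e^{x} - B t x^{2} \cos{\left(t x \right)} - 2 B x \sin{\left(t x \right)}
  u_xxxx = A e^{t} e^{x} + B t^{4} \sin{\left(t x \right)}
Term by term:
  u_xtt = A e^{t} e^{x} - B t x^{2} \cos{\left(t x \right)} - 2 B x \sin{\left(t x \right)}
  2·u_xxxx = 2 A e^{t} e^{x} + 2 B t^{4} \sin{\left(t x \right)}
So the left-hand side equals
  3 A e^{t} e^{x} + 2 B t^{4} \sin{\left(t x \right)} - B t x^{2} \cos{\left(t x \right)} - 2 B x \sin{\left(t x \right)}
This must equal f(x, t) identically; expanded, f = 4 t^{4} \sin{\left(t x \right)} - 2 t x^{2} \cos{\left(t x \right)} - 4 x \sin{\left(t x \right)} - 3 e^{t} e^{x}.
Matching coefficients of the independent functions:
  [t^{4} \sin{\left(t x \right)}]:  2 B = 4
  [x \sin{\left(t x \right)}]:  - 2 B = -4
  [e^{t} e^{x}]:  3 A = -3
  [t x^{2} \cos{\left(t x \right)}]:  - B = -2
Solving: A = -1, B = 2.
Check against the point condition:
  u(0, 0) = -1  ⟹  A = -1  ✓
Hence u(x, t) = - e^{t + x} + 2 \sin{\left(t x \right)}.

Answer: u(x, t) = - e^{t + x} + 2 \sin{\left(t x \right)}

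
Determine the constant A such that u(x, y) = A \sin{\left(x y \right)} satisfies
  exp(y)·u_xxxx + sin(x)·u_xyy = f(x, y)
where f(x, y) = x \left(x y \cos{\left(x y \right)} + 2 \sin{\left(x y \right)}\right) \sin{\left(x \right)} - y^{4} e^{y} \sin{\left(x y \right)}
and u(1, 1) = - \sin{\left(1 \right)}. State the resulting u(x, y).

Substitute the ansatz u = A \sin{\left(x y \right)} into the left-hand side.
Derivatives of the ansatz:
  u_xxxx = A y^{4} \sin{\left(x y \right)}
  u_xyy = - A x^{2} y \cos{\left(x y \right)} - 2 A x \sin{\left(x y \right)}
Term by term:
  exp(y)·u_xxxx = A y^{4} e^{y} \sin{\left(x y \right)}
  sin(x)·u_xyy = - A x^{2} y \sin{\left(x \right)} \cos{\left(x y \right)} - 2 A x \sin{\left(x \right)} \sin{\left(x y \right)}
So the left-hand side equals
  - A x^{2} y \sin{\left(x \right)} \cos{\left(x y \right)} - 2 A x \sin{\left(x \right)} \sin{\left(x y \right)} + A y^{4} e^{y} \sin{\left(x y \right)}
This must equal f(x, y) identically; expanded, f = x^{2} y \sin{\left(x \right)} \cos{\left(x y \right)} + 2 x \sin{\left(x \right)} \sin{\left(x y \right)} - y^{4} e^{y} \sin{\left(x y \right)}.
Matching coefficients of the independent functions:
  [x \sin{\left(x \right)} \sin{\left(x y \right)}]:  - 2 A = 2
  [y^{4} e^{y} \sin{\left(x y \right)}]:  A = -1
  [x^{2} y \sin{\left(x \right)} \cos{\left(x y \right)}]:  - A = 1
Solving: A = -1.
Check against the point condition:
  u(1, 1) = - \sin{\left(1 \right)}  ⟹  A \sin{\left(1 \right)} = - \sin{\left(1 \right)}  ✓
Hence u(x, y) = - \sin{\left(x y \right)}.

Answer: u(x, y) = - \sin{\left(x y \right)}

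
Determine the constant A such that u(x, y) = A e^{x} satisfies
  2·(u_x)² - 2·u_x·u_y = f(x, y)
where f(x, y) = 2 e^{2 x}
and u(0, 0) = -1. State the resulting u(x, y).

Substitute the ansatz u = A e^{x} into the left-hand side.
Derivatives of the ansatz:
  u_x = A e^{x}
  u_y = 0
Term by term:
  2·(u_x)² = 2 A^{2} e^{2 x}
  -2·u_x·u_y = 0
So the left-hand side equals
  2 A^{2} e^{2 x}
This must equal f(x, y) = 2 e^{2 x} identically.
Matching coefficients of the independent functions:
  [e^{2 x}]:  2 A^{2} = 2
These equations allow (A) = (-1) or (1).
Impose the point condition(s):
  u(0, 0) = -1  ⟹  A = -1
Only A = -1 satisfies everything.
Hence u(x, y) = - e^{x}.

Answer: u(x, y) = - e^{x}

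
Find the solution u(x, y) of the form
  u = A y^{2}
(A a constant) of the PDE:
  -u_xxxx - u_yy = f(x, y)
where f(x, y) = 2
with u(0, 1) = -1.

Substitute the ansatz u = A y^{2} into the left-hand side.
Derivatives of the ansatz:
  u_xxxx = 0
  u_yy = 2 A
Term by term:
  -u_xxxx = 0
  -u_yy = - 2 A
So the left-hand side equals
  - 2 A
This must equal f(x, y) = 2 identically.
Matching coefficients of the independent functions:
  [constant term]:  - 2 A = 2
Solving: A = -1.
Check against the point condition:
  u(0, 1) = -1  ⟹  A = -1  ✓
Hence u(x, y) = - y^{2}.

Answer: u(x, y) = - y^{2}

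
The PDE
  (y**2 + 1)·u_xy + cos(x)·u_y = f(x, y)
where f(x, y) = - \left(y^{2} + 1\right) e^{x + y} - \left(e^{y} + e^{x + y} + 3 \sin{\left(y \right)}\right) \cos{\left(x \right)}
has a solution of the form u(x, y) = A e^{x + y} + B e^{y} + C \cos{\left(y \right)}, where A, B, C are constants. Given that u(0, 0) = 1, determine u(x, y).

Substitute the ansatz u = A e^{x + y} + B e^{y} + C \cos{\left(y \right)} into the left-hand side.
Derivatives of the ansatz:
  u_xy = A e^{x} e^{y}
  u_y = A e^{x} e^{y} + B e^{y} - C \sin{\left(y \right)}
Term by term:
  (y**2 + 1)·u_xy = A y^{2} e^{x} e^{y} + A e^{x} e^{y}
  cos(x)·u_y = A e^{x} e^{y} \cos{\left(x \right)} + B e^{y} \cos{\left(x \right)} - C \sin{\left(y \right)} \cos{\left(x \right)}
So the left-hand side equals
  A y^{2} e^{x} e^{y} + A e^{x} e^{y} \cos{\left(x \right)} + A e^{x} e^{y} + B e^{y} \cos{\left(x \right)} - C \sin{\left(y \right)} \cos{\left(x \right)}
This must equal f(x, y) identically; expanded, f = - y^{2} e^{x} e^{y} - e^{x} e^{y} \cos{\left(x \right)} - e^{x} e^{y} - e^{y} \cos{\left(x \right)} - 3 \sin{\left(y \right)} \cos{\left(x \right)}.
Matching coefficients of the independent functions:
  [e^{x} e^{y}, y^{2} e^{x} e^{y}, e^{x} e^{y} \cos{\left(x \right)}]:  A = -1
  [e^{y} \cos{\left(x \right)}]:  B = -1
  [\sin{\left(y \right)} \cos{\left(x \right)}]:  - C = -3
Solving: A = -1, B = -1, C = 3.
Check against the point condition:
  u(0, 0) = 1  ⟹  A + B + C = 1  ✓
Hence u(x, y) = - e^{y} - e^{x + y} + 3 \cos{\left(y \right)}.

Answer: u(x, y) = - e^{y} - e^{x + y} + 3 \cos{\left(y \right)}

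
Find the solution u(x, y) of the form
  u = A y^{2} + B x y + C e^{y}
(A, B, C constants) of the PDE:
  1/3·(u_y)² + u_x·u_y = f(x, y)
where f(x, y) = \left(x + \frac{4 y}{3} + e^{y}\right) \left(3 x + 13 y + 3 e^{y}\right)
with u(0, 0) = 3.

Substitute the ansatz u = A y^{2} + B x y + C e^{y} into the left-hand side.
Derivatives of the ansatz:
  u_y = 2 A y + B x + C e^{y}
  u_x = B y
Term by term:
  1/3·(u_y)² = \frac{4 A^{2} y^{2}}{3} + \frac{4 A B x y}{3} + \frac{4 A C y e^{y}}{3} + \frac{B^{2} x^{2}}{3} + \frac{2 B C x e^{y}}{3} + \frac{C^{2} e^{2 y}}{3}
  u_x·u_y = 2 A B y^{2} + B^{2} x y + B C y e^{y}
So the left-hand side equals
  \frac{4 A^{2} y^{2}}{3} + \frac{4 A B x y}{3} + 2 A B y^{2} + \frac{4 A C y e^{y}}{3} + \frac{B^{2} x^{2}}{3} + B^{2} x y + \frac{2 B C x e^{y}}{3} + B C y e^{y} + \frac{C^{2} e^{2 y}}{3}
This must equal f(x, y) identically; expanded, f = 3 x^{2} + 17 x y + 6 x e^{y} + \frac{52 y^{2}}{3} + 17 y e^{y} + 3 e^{2 y}.
Matching coefficients of the independent functions:
  [x^{2}]:  \frac{B^{2}}{3} = 3
  [y^{2}]:  \frac{4 A^{2}}{3} + 2 A B = \frac{52}{3}
  [x y]:  \frac{4 A B}{3} + B^{2} = 17
  [x e^{y}]:  \frac{2 B C}{3} = 6
  [y e^{y}]:  \frac{4 A C}{3} + B C = 17
  [e^{2 y}]:  \frac{C^{2}}{3} = 3
These equations allow (A, B, C) = (-2, -3, -3) or (2, 3, 3).
Impose the point condition(s):
  u(0, 0) = 3  ⟹  C = 3
Only A = 2, B = 3, C = 3 satisfies everything.
Hence u(x, y) = 3 x y + 2 y^{2} + 3 e^{y}.

Answer: u(x, y) = 3 x y + 2 y^{2} + 3 e^{y}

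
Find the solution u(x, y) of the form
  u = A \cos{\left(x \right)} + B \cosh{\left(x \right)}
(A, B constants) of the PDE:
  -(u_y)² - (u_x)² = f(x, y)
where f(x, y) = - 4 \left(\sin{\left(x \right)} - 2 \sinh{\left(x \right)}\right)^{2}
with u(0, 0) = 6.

Substitute the ansatz u = A \cos{\left(x \right)} + B \cosh{\left(x \right)} into the left-hand side.
Derivatives of the ansatz:
  u_y = 0
  u_x = - A \sin{\left(x \right)} + B \sinh{\left(x \right)}
Term by term:
  -(u_y)² = 0
  -(u_x)² = - A^{2} \sin^{2}{\left(x \right)} + 2 A B \sin{\left(x \right)} \sinh{\left(x \right)} - B^{2} \sinh^{2}{\left(x \right)}
So the left-hand side equals
  - A^{2} \sin^{2}{\left(x \right)} + 2 A B \sin{\left(x \right)} \sinh{\left(x \right)} - B^{2} \sinh^{2}{\left(x \right)}
This must equal f(x, y) identically; expanded, f = - 4 \sin^{2}{\left(x \right)} + 16 \sin{\left(x \right)} \sinh{\left(x \right)} - 16 \sinh^{2}{\left(x \right)}.
Matching coefficients of the independent functions:
  [\sin{\left(x \right)} \sinh{\left(x \right)}]:  2 A B = 16
  [\sin^{2}{\left(x \right)}]:  - A^{2} = -4
  [\sinh^{2}{\left(x \right)}]:  - B^{2} = -16
These equations allow (A, B) = (-2, -4) or (2, 4).
Impose the point condition(s):
  u(0, 0) = 6  ⟹  A + B = 6
Only A = 2, B = 4 satisfies everything.
Hence u(x, y) = 2 \cos{\left(x \right)} + 4 \cosh{\left(x \right)}.

Answer: u(x, y) = 2 \cos{\left(x \right)} + 4 \cosh{\left(x \right)}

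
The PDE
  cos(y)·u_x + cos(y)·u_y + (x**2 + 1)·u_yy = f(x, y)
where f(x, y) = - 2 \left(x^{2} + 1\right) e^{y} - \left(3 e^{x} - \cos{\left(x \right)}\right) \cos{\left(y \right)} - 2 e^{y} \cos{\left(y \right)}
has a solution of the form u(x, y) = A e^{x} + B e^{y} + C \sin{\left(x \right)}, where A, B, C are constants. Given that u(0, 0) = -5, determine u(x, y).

Substitute the ansatz u = A e^{x} + B e^{y} + C \sin{\left(x \right)} into the left-hand side.
Derivatives of the ansatz:
  u_x = A e^{x} + C \cos{\left(x \right)}
  u_y = B e^{y}
  u_yy = B e^{y}
Term by term:
  cos(y)·u_x = A e^{x} \cos{\left(y \right)} + C \cos{\left(x \right)} \cos{\left(y \right)}
  cos(y)·u_y = B e^{y} \cos{\left(y \right)}
  (x**2 + 1)·u_yy = B x^{2} e^{y} + B e^{y}
So the left-hand side equals
  A e^{x} \cos{\left(y \right)} + B x^{2} e^{y} + B e^{y} \cos{\left(y \right)} + B e^{y} + C \cos{\left(x \right)} \cos{\left(y \right)}
This must equal f(x, y) identically; expanded, f = - 2 x^{2} e^{y} - 3 e^{x} \cos{\left(y \right)} - 2 e^{y} \cos{\left(y \right)} - 2 e^{y} + \cos{\left(x \right)} \cos{\left(y \right)}.
Matching coefficients of the independent functions:
  [x^{2} e^{y}, e^{y} \cos{\left(y \right)}, e^{y}]:  B = -2
  [e^{x} \cos{\left(y \right)}]:  A = -3
  [\cos{\left(x \right)} \cos{\left(y \right)}]:  C = 1
Solving: A = -3, B = -2, C = 1.
Check against the point condition:
  u(0, 0) = -5  ⟹  A + B = -5  ✓
Hence u(x, y) = - 3 e^{x} - 2 e^{y} + \sin{\left(x \right)}.

Answer: u(x, y) = - 3 e^{x} - 2 e^{y} + \sin{\left(x \right)}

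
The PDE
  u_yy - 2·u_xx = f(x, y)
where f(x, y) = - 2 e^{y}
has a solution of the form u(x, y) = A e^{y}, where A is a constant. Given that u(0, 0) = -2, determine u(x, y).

Substitute the ansatz u = A e^{y} into the left-hand side.
Derivatives of the ansatz:
  u_yy = A e^{y}
  u_xx = 0
Term by term:
  u_yy = A e^{y}
  -2·u_xx = 0
So the left-hand side equals
  A e^{y}
This must equal f(x, y) = - 2 e^{y} identically.
Matching coefficients of the independent functions:
  [e^{y}]:  A = -2
Solving: A = -2.
Check against the point condition:
  u(0, 0) = -2  ⟹  A = -2  ✓
Hence u(x, y) = - 2 e^{y}.

Answer: u(x, y) = - 2 e^{y}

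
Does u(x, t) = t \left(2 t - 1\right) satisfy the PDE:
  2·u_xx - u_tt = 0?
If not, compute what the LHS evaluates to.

Evaluate each term of the left-hand side for u = t \left(2 t - 1\right).
Derivatives:
  u_xx = 0
  u_tt = 4
Terms:
  2·u_xx = 0
  -u_tt = -4
Sum: LHS = -4
Given right-hand side: 0. Difference LHS − RHS = -4 ≠ 0, so u is not a solution.

Answer: No, the LHS evaluates to -4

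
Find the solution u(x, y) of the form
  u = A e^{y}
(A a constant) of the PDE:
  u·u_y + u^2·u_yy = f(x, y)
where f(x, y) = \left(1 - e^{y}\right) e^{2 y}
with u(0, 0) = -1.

Substitute the ansatz u = A e^{y} into the left-hand side.
Derivatives of the ansatz:
  u_y = A e^{y}
  u_yy = A e^{y}
Term by term:
  u·u_y = A^{2} e^{2 y}
  u^2·u_yy = A^{3} e^{3 y}
So the left-hand side equals
  A^{3} e^{3 y} + A^{2} e^{2 y}
This must equal f(x, y) identically; expanded, f = - e^{3 y} + e^{2 y}.
Matching coefficients of the independent functions:
  [e^{2 y}]:  A^{2} = 1
  [e^{3 y}]:  A^{3} = -1
Solving: A = -1.
Check against the point condition:
  u(0, 0) = -1  ⟹  A = -1  ✓
Hence u(x, y) = - e^{y}.

Answer: u(x, y) = - e^{y}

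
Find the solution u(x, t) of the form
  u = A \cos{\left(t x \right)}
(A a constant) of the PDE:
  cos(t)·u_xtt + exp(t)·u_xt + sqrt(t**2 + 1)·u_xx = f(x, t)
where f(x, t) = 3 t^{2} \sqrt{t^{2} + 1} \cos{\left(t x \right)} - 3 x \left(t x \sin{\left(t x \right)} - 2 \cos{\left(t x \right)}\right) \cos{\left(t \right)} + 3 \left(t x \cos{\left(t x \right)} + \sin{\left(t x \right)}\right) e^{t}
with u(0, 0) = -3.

Answer: u(x, t) = - 3 \cos{\left(t x \right)}

Derivation:
Substitute the ansatz u = A \cos{\left(t x \right)} into the left-hand side.
Derivatives of the ansatz:
  u_xtt = A t x^{2} \sin{\left(t x \right)} - 2 A x \cos{\left(t x \right)}
  u_xt = - A t x \cos{\left(t x \right)} - A \sin{\left(t x \right)}
  u_xx = - A t^{2} \cos{\left(t x \right)}
Term by term:
  cos(t)·u_xtt = A t x^{2} \sin{\left(t x \right)} \cos{\left(t \right)} - 2 A x \cos{\left(t \right)} \cos{\left(t x \right)}
  exp(t)·u_xt = - A t x e^{t} \cos{\left(t x \right)} - A e^{t} \sin{\left(t x \right)}
  sqrt(t**2 + 1)·u_xx = - A t^{2} \sqrt{t^{2} + 1} \cos{\left(t x \right)}
So the left-hand side equals
  - A t^{2} \sqrt{t^{2} + 1} \cos{\left(t x \right)} + A t x^{2} \sin{\left(t x \right)} \cos{\left(t \right)} - A t x e^{t} \cos{\left(t x \right)} - 2 A x \cos{\left(t \right)} \cos{\left(t x \right)} - A e^{t} \sin{\left(t x \right)}
This must equal f(x, t) identically; expanded, f = 3 t^{2} \sqrt{t^{2} + 1} \cos{\left(t x \right)} - 3 t x^{2} \sin{\left(t x \right)} \cos{\left(t \right)} + 3 t x e^{t} \cos{\left(t x \right)} + 6 x \cos{\left(t \right)} \cos{\left(t x \right)} + 3 e^{t} \sin{\left(t x \right)}.
Matching coefficients of the independent functions:
  [e^{t} \sin{\left(t x \right)}, t^{2} \sqrt{t^{2} + 1} \cos{\left(t x \right)}, t x e^{t} \cos{\left(t x \right)}]:  - A = 3
  [x \cos{\left(t \right)} \cos{\left(t x \right)}]:  - 2 A = 6
  [t x^{2} \sin{\left(t x \right)} \cos{\left(t \right)}]:  A = -3
Solving: A = -3.
Check against the point condition:
  u(0, 0) = -3  ⟹  A = -3  ✓
Hence u(x, t) = - 3 \cos{\left(t x \right)}.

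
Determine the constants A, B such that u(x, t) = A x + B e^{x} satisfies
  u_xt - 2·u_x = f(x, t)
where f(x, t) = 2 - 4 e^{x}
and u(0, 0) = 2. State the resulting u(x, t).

Substitute the ansatz u = A x + B e^{x} into the left-hand side.
Derivatives of the ansatz:
  u_xt = 0
  u_x = A + B e^{x}
Term by term:
  u_xt = 0
  -2·u_x = - 2 A - 2 B e^{x}
So the left-hand side equals
  - 2 A - 2 B e^{x}
This must equal f(x, t) = 2 - 4 e^{x} identically.
Matching coefficients of the independent functions:
  [constant term]:  - 2 A = 2
  [e^{x}]:  - 2 B = -4
Solving: A = -1, B = 2.
Check against the point condition:
  u(0, 0) = 2  ⟹  B = 2  ✓
Hence u(x, t) = - x + 2 e^{x}.

Answer: u(x, t) = - x + 2 e^{x}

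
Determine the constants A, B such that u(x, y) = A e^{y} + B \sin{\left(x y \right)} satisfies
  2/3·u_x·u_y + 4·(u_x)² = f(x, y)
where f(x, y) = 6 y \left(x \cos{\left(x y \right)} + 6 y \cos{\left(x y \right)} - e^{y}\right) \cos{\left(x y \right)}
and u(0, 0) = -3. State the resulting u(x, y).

Substitute the ansatz u = A e^{y} + B \sin{\left(x y \right)} into the left-hand side.
Derivatives of the ansatz:
  u_x = B y \cos{\left(x y \right)}
  u_y = A e^{y} + B x \cos{\left(x y \right)}
Term by term:
  2/3·u_x·u_y = \frac{2 A B y e^{y} \cos{\left(x y \right)}}{3} + \frac{2 B^{2} x y \cos^{2}{\left(x y \right)}}{3}
  4·(u_x)² = 4 B^{2} y^{2} \cos^{2}{\left(x y \right)}
So the left-hand side equals
  \frac{2 A B y e^{y} \cos{\left(x y \right)}}{3} + \frac{2 B^{2} x y \cos^{2}{\left(x y \right)}}{3} + 4 B^{2} y^{2} \cos^{2}{\left(x y \right)}
This must equal f(x, y) identically; expanded, f = 6 x y \cos^{2}{\left(x y \right)} + 36 y^{2} \cos^{2}{\left(x y \right)} - 6 y e^{y} \cos{\left(x y \right)}.
Matching coefficients of the independent functions:
  [y^{2} \cos^{2}{\left(x y \right)}]:  4 B^{2} = 36
  [x y \cos^{2}{\left(x y \right)}]:  \frac{2 B^{2}}{3} = 6
  [y e^{y} \cos{\left(x y \right)}]:  \frac{2 A B}{3} = -6
These equations allow (A, B) = (-3, 3) or (3, -3).
Impose the point condition(s):
  u(0, 0) = -3  ⟹  A = -3
Only A = -3, B = 3 satisfies everything.
Hence u(x, y) = - 3 e^{y} + 3 \sin{\left(x y \right)}.

Answer: u(x, y) = - 3 e^{y} + 3 \sin{\left(x y \right)}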